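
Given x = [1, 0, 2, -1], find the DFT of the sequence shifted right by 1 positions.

Time shift by 1: X_shifted[k] = ω_4^(1k) · X[k]
Shifted x = [-1, 1, 0, 2]

DFT(x[n-1]) = [2, -1+1i, -4, -1-1i]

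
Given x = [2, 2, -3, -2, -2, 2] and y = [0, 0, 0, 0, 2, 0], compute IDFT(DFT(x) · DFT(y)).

(x ⊛ y)[n] = Σ(m=0 to 5) x[m] · y[(n-m) mod 6]

Computing each output sample:
(x ⊛ y)[0] = -6
(x ⊛ y)[1] = -4
(x ⊛ y)[2] = -4
(x ⊛ y)[3] = 4
(x ⊛ y)[4] = 4
(x ⊛ y)[5] = 4

x ⊛ y = [-6, -4, -4, 4, 4, 4]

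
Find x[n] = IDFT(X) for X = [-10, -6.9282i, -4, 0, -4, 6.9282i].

x[n] = (1/6) Σ(k=0 to 5) X[k] · e^(2πikn/6)

Computing each x[n]:
x[0] = -3
x[1] = 1
x[2] = 1
x[3] = -3
x[4] = -3
x[5] = -3

x = [-3, 1, 1, -3, -3, -3]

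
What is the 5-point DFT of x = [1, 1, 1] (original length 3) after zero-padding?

Original 3-point DFT: [3, 0, 0]
Zero-padded 5-point DFT provides frequency interpolation.

DFT_5([x, 0, ...]) = [3, 0.5000-1.5388i, 0.5000+0.3633i, 0.5000-0.3633i, 0.5000+1.5388i]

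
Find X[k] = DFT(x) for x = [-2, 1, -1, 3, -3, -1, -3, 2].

X[k] = Σ(n=0 to 7) x[n] · ω_8^(nk)
where ω_8 = e^(-2πi/8)

Computing each X[k]:
X[0] = -4
X[1] = 1.7071-4.1213i
X[2] = -1+5i
X[3] = 0.2929-0.1213i
X[4] = -14
X[5] = 0.2929+0.1213i
X[6] = -1-5i
X[7] = 1.7071+4.1213i

X = [-4, 1.7071-4.1213i, -1+5i, 0.2929-0.1213i, -14, 0.2929+0.1213i, -1-5i, 1.7071+4.1213i]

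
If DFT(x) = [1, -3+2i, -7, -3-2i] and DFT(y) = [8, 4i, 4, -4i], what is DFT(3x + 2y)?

By linearity: DFT(3x + 2y) = 3·DFT(x) + 2·DFT(y)
= 3·[1, -3+2i, -7, -3-2i] + 2·[8, 4i, 4, -4i]

Computing element-wise:
Z[0] = 3·(1) + 2·(8) = 19
Z[1] = 3·(-3+2i) + 2·(4i) = -9+14i
Z[2] = 3·(-7) + 2·(4) = -13
Z[3] = 3·(-3-2i) + 2·(-4i) = -9-14i

DFT(3x + 2y) = 3·X + 2·Y = [19, -9+14i, -13, -9-14i]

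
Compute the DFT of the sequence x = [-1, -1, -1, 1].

X[k] = Σ(n=0 to 3) x[n] · ω_4^(nk)
where ω_4 = e^(-2πi/4)

Computing each X[k]:
X[0] = -2
X[1] = 2i
X[2] = -2
X[3] = -2i

X = [-2, 2i, -2, -2i]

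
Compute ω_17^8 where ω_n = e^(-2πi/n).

ω_17^8 = e^(-2πi·8/17)
= cos(-2π·8/17) + i·sin(-2π·8/17)
= cos(-16π/17) + i·sin(-16π/17)

ω_17^8 = cos(-16π/17) + i·sin(-16π/17) = -0.9830-0.1837i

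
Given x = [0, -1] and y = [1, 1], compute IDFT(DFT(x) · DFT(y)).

(x ⊛ y)[n] = Σ(m=0 to 1) x[m] · y[(n-m) mod 2]

Computing each output sample:
(x ⊛ y)[0] = -1
(x ⊛ y)[1] = -1

x ⊛ y = [-1, -1]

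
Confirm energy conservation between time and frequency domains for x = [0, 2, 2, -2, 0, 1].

Time domain:
Σ|x[n]|² = |0|² + |2|² + |2|² + |-2|² + |0|² + |1|² = 13.0000

Frequency domain:
(1/6)Σ|X[k]|² = (1/6)(|3|² + |2.5000-2.5981i|² + |-4.5000+0.8660i|² + |1|² + |-4.5000-0.8660i|² + |2.5000+2.5981i|²) = (1/6)·78.0000 = 13.0000

Both sides agree, confirming Parseval's theorem.

Σ|x[n]|² = (1/N)Σ|X[k]|² = 13.0000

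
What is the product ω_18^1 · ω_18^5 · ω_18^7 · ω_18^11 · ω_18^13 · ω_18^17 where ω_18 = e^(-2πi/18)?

The primitive 18th roots of unity are ω_18^k for k coprime to 18: k ∈ {1, 5, 7, 11, 13, 17}
Their product equals the constant term of the cyclotomic polynomial Φ_18(x) up to sign.
For n ≥ 3, the product of all primitive nth roots of unity is 1. (For n=1 it is 1; for n=2 it is -1.)

1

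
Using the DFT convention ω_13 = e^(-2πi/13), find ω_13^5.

ω_13^5 = e^(-2πi·5/13)
= cos(-2π·5/13) + i·sin(-2π·5/13)
= cos(-10π/13) + i·sin(-10π/13)

ω_13^5 = cos(-10π/13) + i·sin(-10π/13) = -0.7485-0.6631i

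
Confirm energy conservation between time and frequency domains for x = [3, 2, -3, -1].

Time domain:
Σ|x[n]|² = |3|² + |2|² + |-3|² + |-1|² = 23.0000

Frequency domain:
(1/4)Σ|X[k]|² = (1/4)(|1|² + |6-3i|² + |-1|² + |6+3i|²) = (1/4)·92.0000 = 23.0000

Both sides agree, confirming Parseval's theorem.

Σ|x[n]|² = (1/N)Σ|X[k]|² = 23.0000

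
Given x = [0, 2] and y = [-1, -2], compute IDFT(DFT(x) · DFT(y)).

(x ⊛ y)[n] = Σ(m=0 to 1) x[m] · y[(n-m) mod 2]

Computing each output sample:
(x ⊛ y)[0] = -4
(x ⊛ y)[1] = -2

x ⊛ y = [-4, -2]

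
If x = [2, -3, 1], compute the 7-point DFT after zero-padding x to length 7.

Original 3-point DFT: [0, 3.0000+3.4641i, 3.0000-3.4641i]
Zero-padded 7-point DFT provides frequency interpolation.

DFT_7([x, 0, ...]) = [0, -0.0930+1.3706i, 1.7666+3.3587i, 5.3264+2.0835i, 5.3264-2.0835i, 1.7666-3.3587i, -0.0930-1.3706i]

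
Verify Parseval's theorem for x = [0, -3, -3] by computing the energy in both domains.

Time domain:
Σ|x[n]|² = |0|² + |-3|² + |-3|² = 18.0000

Frequency domain:
(1/3)Σ|X[k]|² = (1/3)(|-6|² + |3|² + |3|²) = (1/3)·54.0000 = 18.0000

Both sides agree, confirming Parseval's theorem.

Σ|x[n]|² = (1/N)Σ|X[k]|² = 18.0000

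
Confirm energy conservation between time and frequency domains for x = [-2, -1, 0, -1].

Time domain:
Σ|x[n]|² = |-2|² + |-1|² + |0|² + |-1|² = 6.0000

Frequency domain:
(1/4)Σ|X[k]|² = (1/4)(|-4|² + |-2|² + |0|² + |-2|²) = (1/4)·24.0000 = 6.0000

Both sides agree, confirming Parseval's theorem.

Σ|x[n]|² = (1/N)Σ|X[k]|² = 6.0000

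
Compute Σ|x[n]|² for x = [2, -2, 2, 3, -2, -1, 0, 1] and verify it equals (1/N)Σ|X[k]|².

Time domain:
Σ|x[n]|² = |2|² + |-2|² + |2|² + |3|² + |-2|² + |-1|² + |0|² + |1|² = 27.0000

Frequency domain:
(1/8)Σ|X[k]|² = (1/8)(|3|² + |1.8787-2.7071i|² + |-2+7i|² + |6.1213+1.2929i|² + |1|² + |6.1213-1.2929i|² + |-2-7i|² + |1.8787+2.7071i|²) = (1/8)·216.0000 = 27.0000

Both sides agree, confirming Parseval's theorem.

Σ|x[n]|² = (1/N)Σ|X[k]|² = 27.0000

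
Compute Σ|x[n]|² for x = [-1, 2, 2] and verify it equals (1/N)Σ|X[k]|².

Time domain:
Σ|x[n]|² = |-1|² + |2|² + |2|² = 9.0000

Frequency domain:
(1/3)Σ|X[k]|² = (1/3)(|3|² + |-3|² + |-3|²) = (1/3)·27.0000 = 9.0000

Both sides agree, confirming Parseval's theorem.

Σ|x[n]|² = (1/N)Σ|X[k]|² = 9.0000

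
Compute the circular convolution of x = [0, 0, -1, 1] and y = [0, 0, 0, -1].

(x ⊛ y)[n] = Σ(m=0 to 3) x[m] · y[(n-m) mod 4]

Computing each output sample:
(x ⊛ y)[0] = 0
(x ⊛ y)[1] = 1
(x ⊛ y)[2] = -1
(x ⊛ y)[3] = 0

x ⊛ y = [0, 1, -1, 0]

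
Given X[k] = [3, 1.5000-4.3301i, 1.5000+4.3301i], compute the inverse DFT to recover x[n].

x[n] = (1/3) Σ(k=0 to 2) X[k] · e^(2πikn/3)

Computing each x[n]:
x[0] = 2
x[1] = 3
x[2] = -2

x = [2, 3, -2]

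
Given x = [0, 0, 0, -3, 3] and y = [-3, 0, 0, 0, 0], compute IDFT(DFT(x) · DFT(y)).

(x ⊛ y)[n] = Σ(m=0 to 4) x[m] · y[(n-m) mod 5]

Computing each output sample:
(x ⊛ y)[0] = 0
(x ⊛ y)[1] = 0
(x ⊛ y)[2] = 0
(x ⊛ y)[3] = 9
(x ⊛ y)[4] = -9

x ⊛ y = [0, 0, 0, 9, -9]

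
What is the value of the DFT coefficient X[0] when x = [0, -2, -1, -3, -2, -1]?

X[0] = Σ(n=0 to 5) x[n] · ω_6^0 = Σ x[n]
= (0) + (-2) + (-1) + (-3) + (-2) + (-1)

X[0] = -9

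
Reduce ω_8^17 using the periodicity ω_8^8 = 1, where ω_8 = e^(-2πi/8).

Since ω_8^8 = 1, powers reduce modulo 8.
17 mod 8 = 1
So ω_8^17 = ω_8^1 = e^(-2πi·1/8)

ω_8^17 = ω_8^1 = 0.7071-0.7071i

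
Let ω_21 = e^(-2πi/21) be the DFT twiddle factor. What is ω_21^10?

ω_21^10 = e^(-2πi·10/21)
= cos(-2π·10/21) + i·sin(-2π·10/21)
= cos(-20π/21) + i·sin(-20π/21)

ω_21^10 = cos(-20π/21) + i·sin(-20π/21) = -0.9888-0.1490i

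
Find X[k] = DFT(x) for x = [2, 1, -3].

X[k] = Σ(n=0 to 2) x[n] · ω_3^(nk)
where ω_3 = e^(-2πi/3)

Computing each X[k]:
X[0] = 0
X[1] = 3.0000-3.4641i
X[2] = 3.0000+3.4641i

X = [0, 3.0000-3.4641i, 3.0000+3.4641i]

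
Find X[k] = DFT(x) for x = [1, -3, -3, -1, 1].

X[k] = Σ(n=0 to 4) x[n] · ω_5^(nk)
where ω_5 = e^(-2πi/5)

Computing each X[k]:
X[0] = -5
X[1] = 3.6180+4.9798i
X[2] = 1.3820+0.4490i
X[3] = 1.3820-0.4490i
X[4] = 3.6180-4.9798i

X = [-5, 3.6180+4.9798i, 1.3820+0.4490i, 1.3820-0.4490i, 3.6180-4.9798i]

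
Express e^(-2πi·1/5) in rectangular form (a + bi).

ω_5^1 = e^(-2πi·1/5)
= cos(-2π·1/5) + i·sin(-2π·1/5)
= cos(-2π/5) + i·sin(-2π/5)

ω_5^1 = cos(-2π/5) + i·sin(-2π/5) = 0.3090-0.9511i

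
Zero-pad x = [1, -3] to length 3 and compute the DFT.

Original 2-point DFT: [-2, 4]
Zero-padded 3-point DFT provides frequency interpolation.

DFT_3([x, 0, ...]) = [-2, 2.5000+2.5981i, 2.5000-2.5981i]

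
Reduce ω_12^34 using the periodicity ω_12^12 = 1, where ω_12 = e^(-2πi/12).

Since ω_12^12 = 1, powers reduce modulo 12.
34 mod 12 = 10
So ω_12^34 = ω_12^10 = e^(-2πi·10/12)

ω_12^34 = ω_12^10 = 0.5000+0.8660i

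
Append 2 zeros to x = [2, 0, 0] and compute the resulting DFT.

Original 3-point DFT: [2, 2, 2]
Zero-padded 5-point DFT provides frequency interpolation.

DFT_5([x, 0, ...]) = [2, 2, 2, 2, 2]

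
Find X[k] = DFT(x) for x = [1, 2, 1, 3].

X[k] = Σ(n=0 to 3) x[n] · ω_4^(nk)
where ω_4 = e^(-2πi/4)

Computing each X[k]:
X[0] = 7
X[1] = 1i
X[2] = -3
X[3] = -1i

X = [7, 1i, -3, -1i]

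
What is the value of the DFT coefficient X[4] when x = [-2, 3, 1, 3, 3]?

X[4] = Σ(n=0 to 4) x[n] · ω_5^(4n) where ω_5 = e^(-2πi/5)
= (-2)·ω_5^0 + (3)·ω_5^4 + (1)·ω_5^8 + (3)·ω_5^12 + (3)·ω_5^16

X[4] = -3.3820-1.1756i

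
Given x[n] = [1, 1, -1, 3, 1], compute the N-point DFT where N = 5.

X[k] = Σ(n=0 to 4) x[n] · ω_5^(nk)
where ω_5 = e^(-2πi/5)

Computing each X[k]:
X[0] = 5
X[1] = 2.3511i
X[2] = -3.8042i
X[3] = 3.8042i
X[4] = -2.3511i

X = [5, 2.3511i, -3.8042i, 3.8042i, -2.3511i]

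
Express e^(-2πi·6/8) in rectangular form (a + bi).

ω_8^6 = e^(-2πi·6/8)
= cos(-2π·6/8) + i·sin(-2π·6/8)
= cos(-12π/8) + i·sin(-12π/8)

ω_8^6 = cos(-12π/8) + i·sin(-12π/8) = 1i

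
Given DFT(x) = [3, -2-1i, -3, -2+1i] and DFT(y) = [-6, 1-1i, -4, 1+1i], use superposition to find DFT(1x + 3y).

By linearity: DFT(1x + 3y) = 1·DFT(x) + 3·DFT(y)
= 1·[3, -2-1i, -3, -2+1i] + 3·[-6, 1-1i, -4, 1+1i]

Computing element-wise:
Z[0] = 1·(3) + 3·(-6) = -15
Z[1] = 1·(-2-1i) + 3·(1-1i) = 1-4i
Z[2] = 1·(-3) + 3·(-4) = -15
Z[3] = 1·(-2+1i) + 3·(1+1i) = 1+4i

DFT(1x + 3y) = 1·X + 3·Y = [-15, 1-4i, -15, 1+4i]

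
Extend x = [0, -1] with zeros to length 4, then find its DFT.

Original 2-point DFT: [-1, 1]
Zero-padded 4-point DFT provides frequency interpolation.

DFT_4([x, 0, ...]) = [-1, 1i, 1, -1i]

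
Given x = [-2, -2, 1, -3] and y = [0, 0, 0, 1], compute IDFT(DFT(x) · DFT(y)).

(x ⊛ y)[n] = Σ(m=0 to 3) x[m] · y[(n-m) mod 4]

Computing each output sample:
(x ⊛ y)[0] = -2
(x ⊛ y)[1] = 1
(x ⊛ y)[2] = -3
(x ⊛ y)[3] = -2

x ⊛ y = [-2, 1, -3, -2]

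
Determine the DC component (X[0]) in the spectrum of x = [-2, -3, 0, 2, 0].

X[0] = Σ(n=0 to 4) x[n] · ω_5^0 = Σ x[n]
= (-2) + (-3) + (0) + (2) + (0)

X[0] = -3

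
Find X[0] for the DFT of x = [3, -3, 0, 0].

X[0] = Σ(n=0 to 3) x[n] · ω_4^0 = Σ x[n]
= (3) + (-3) + (0) + (0)

X[0] = 0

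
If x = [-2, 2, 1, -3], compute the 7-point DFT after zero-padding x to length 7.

Original 4-point DFT: [-2, -3-5i, 0, -3+5i]
Zero-padded 7-point DFT provides frequency interpolation.

DFT_7([x, 0, ...]) = [-2, 1.7274-1.2369i, -5.2165-3.8615i, -2.5109+2.8388i, -2.5109-2.8388i, -5.2165+3.8615i, 1.7274+1.2369i]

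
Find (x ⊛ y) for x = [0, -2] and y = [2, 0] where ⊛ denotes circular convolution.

(x ⊛ y)[n] = Σ(m=0 to 1) x[m] · y[(n-m) mod 2]

Computing each output sample:
(x ⊛ y)[0] = 0
(x ⊛ y)[1] = -4

x ⊛ y = [0, -4]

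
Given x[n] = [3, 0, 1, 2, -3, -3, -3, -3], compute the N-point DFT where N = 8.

X[k] = Σ(n=0 to 7) x[n] · ω_8^(nk)
where ω_8 = e^(-2πi/8)

Computing each X[k]:
X[0] = -6
X[1] = 4.5858-9.6569i
X[2] = 2+2i
X[3] = 7.4142-1.6569i
X[4] = 2
X[5] = 7.4142+1.6569i
X[6] = 2-2i
X[7] = 4.5858+9.6569i

X = [-6, 4.5858-9.6569i, 2+2i, 7.4142-1.6569i, 2, 7.4142+1.6569i, 2-2i, 4.5858+9.6569i]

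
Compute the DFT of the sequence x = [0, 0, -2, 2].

X[k] = Σ(n=0 to 3) x[n] · ω_4^(nk)
where ω_4 = e^(-2πi/4)

Computing each X[k]:
X[0] = 0
X[1] = 2+2i
X[2] = -4
X[3] = 2-2i

X = [0, 2+2i, -4, 2-2i]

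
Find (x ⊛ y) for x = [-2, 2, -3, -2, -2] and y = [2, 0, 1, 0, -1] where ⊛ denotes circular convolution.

(x ⊛ y)[n] = Σ(m=0 to 4) x[m] · y[(n-m) mod 5]

Computing each output sample:
(x ⊛ y)[0] = -8
(x ⊛ y)[1] = 5
(x ⊛ y)[2] = -6
(x ⊛ y)[3] = 0
(x ⊛ y)[4] = -5

x ⊛ y = [-8, 5, -6, 0, -5]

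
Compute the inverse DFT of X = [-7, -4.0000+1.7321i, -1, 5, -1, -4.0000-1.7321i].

x[n] = (1/6) Σ(k=0 to 5) X[k] · e^(2πikn/6)

Computing each x[n]:
x[0] = -2
x[1] = -3
x[2] = 0
x[3] = -1
x[4] = 1
x[5] = -2

x = [-2, -3, 0, -1, 1, -2]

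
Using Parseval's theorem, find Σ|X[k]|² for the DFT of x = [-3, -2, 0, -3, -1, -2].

Parseval: Σ|x[n]|² = (1/N)Σ|X[k]|², so Σ|X[k]|² = N·Σ|x[n]|² = 6·27.0000

Σ|X[k]|² = N·Σ|x[n]|² = 6·27.0000 = 162.0000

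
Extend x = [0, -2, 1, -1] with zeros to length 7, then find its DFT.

Original 4-point DFT: [-2, -1+1i, 4, -1-1i]
Zero-padded 7-point DFT provides frequency interpolation.

DFT_7([x, 0, ...]) = [-2, -0.5685+1.0226i, -1.0794+1.6019i, 2.6479+2.6245i, 2.6479-2.6245i, -1.0794-1.6019i, -0.5685-1.0226i]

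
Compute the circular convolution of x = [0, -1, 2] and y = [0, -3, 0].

(x ⊛ y)[n] = Σ(m=0 to 2) x[m] · y[(n-m) mod 3]

Computing each output sample:
(x ⊛ y)[0] = -6
(x ⊛ y)[1] = 0
(x ⊛ y)[2] = 3

x ⊛ y = [-6, 0, 3]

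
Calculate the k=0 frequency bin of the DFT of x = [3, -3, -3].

X[0] = Σ(n=0 to 2) x[n] · ω_3^0 = Σ x[n]
= (3) + (-3) + (-3)

X[0] = -3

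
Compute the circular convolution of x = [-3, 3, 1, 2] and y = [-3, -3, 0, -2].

(x ⊛ y)[n] = Σ(m=0 to 3) x[m] · y[(n-m) mod 4]

Computing each output sample:
(x ⊛ y)[0] = -3
(x ⊛ y)[1] = -2
(x ⊛ y)[2] = -16
(x ⊛ y)[3] = -3

x ⊛ y = [-3, -2, -16, -3]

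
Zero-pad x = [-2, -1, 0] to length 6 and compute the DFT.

Original 3-point DFT: [-3, -1.5000+0.8660i, -1.5000-0.8660i]
Zero-padded 6-point DFT provides frequency interpolation.

DFT_6([x, 0, ...]) = [-3, -2.5000+0.8660i, -1.5000+0.8660i, -1, -1.5000-0.8660i, -2.5000-0.8660i]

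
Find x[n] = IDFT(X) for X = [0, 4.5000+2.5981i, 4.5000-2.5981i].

x[n] = (1/3) Σ(k=0 to 2) X[k] · e^(2πikn/3)

Computing each x[n]:
x[0] = 3
x[1] = -3
x[2] = 0

x = [3, -3, 0]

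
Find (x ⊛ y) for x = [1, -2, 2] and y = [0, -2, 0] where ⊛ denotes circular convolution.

(x ⊛ y)[n] = Σ(m=0 to 2) x[m] · y[(n-m) mod 3]

Computing each output sample:
(x ⊛ y)[0] = -4
(x ⊛ y)[1] = -2
(x ⊛ y)[2] = 4

x ⊛ y = [-4, -2, 4]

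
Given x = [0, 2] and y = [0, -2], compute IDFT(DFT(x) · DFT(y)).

(x ⊛ y)[n] = Σ(m=0 to 1) x[m] · y[(n-m) mod 2]

Computing each output sample:
(x ⊛ y)[0] = -4
(x ⊛ y)[1] = 0

x ⊛ y = [-4, 0]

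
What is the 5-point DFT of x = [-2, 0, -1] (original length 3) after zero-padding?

Original 3-point DFT: [-3, -1.5000-0.8660i, -1.5000+0.8660i]
Zero-padded 5-point DFT provides frequency interpolation.

DFT_5([x, 0, ...]) = [-3, -1.1910+0.5878i, -2.3090-0.9511i, -2.3090+0.9511i, -1.1910-0.5878i]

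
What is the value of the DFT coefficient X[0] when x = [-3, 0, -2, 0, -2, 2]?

X[0] = Σ(n=0 to 5) x[n] · ω_6^0 = Σ x[n]
= (-3) + (0) + (-2) + (0) + (-2) + (2)

X[0] = -5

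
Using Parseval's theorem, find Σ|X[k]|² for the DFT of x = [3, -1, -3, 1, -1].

Parseval: Σ|x[n]|² = (1/N)Σ|X[k]|², so Σ|X[k]|² = N·Σ|x[n]|² = 5·21.0000

Σ|X[k]|² = N·Σ|x[n]|² = 5·21.0000 = 105.0000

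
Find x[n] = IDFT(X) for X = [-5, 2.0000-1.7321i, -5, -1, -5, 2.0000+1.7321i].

x[n] = (1/6) Σ(k=0 to 5) X[k] · e^(2πikn/6)

Computing each x[n]:
x[0] = -2
x[1] = 1
x[2] = 0
x[3] = -3
x[4] = -1
x[5] = 0

x = [-2, 1, 0, -3, -1, 0]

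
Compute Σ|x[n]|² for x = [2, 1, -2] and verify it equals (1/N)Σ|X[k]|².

Time domain:
Σ|x[n]|² = |2|² + |1|² + |-2|² = 9.0000

Frequency domain:
(1/3)Σ|X[k]|² = (1/3)(|1|² + |2.5000-2.5981i|² + |2.5000+2.5981i|²) = (1/3)·27.0000 = 9.0000

Both sides agree, confirming Parseval's theorem.

Σ|x[n]|² = (1/N)Σ|X[k]|² = 9.0000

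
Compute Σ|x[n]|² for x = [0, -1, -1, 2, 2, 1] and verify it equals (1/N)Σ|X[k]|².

Time domain:
Σ|x[n]|² = |0|² + |-1|² + |-1|² + |2|² + |2|² + |1|² = 11.0000

Frequency domain:
(1/6)Σ|X[k]|² = (1/6)(|3|² + |-2.5000+4.3301i|² + |1.5000-0.8660i|² + |-1|² + |1.5000+0.8660i|² + |-2.5000-4.3301i|²) = (1/6)·66.0000 = 11.0000

Both sides agree, confirming Parseval's theorem.

Σ|x[n]|² = (1/N)Σ|X[k]|² = 11.0000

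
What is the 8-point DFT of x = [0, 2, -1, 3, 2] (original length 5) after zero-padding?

Original 5-point DFT: [6, -0.3820+2.3511i, -2.6180-3.8042i, -2.6180+3.8042i, -0.3820-2.3511i]
Zero-padded 8-point DFT provides frequency interpolation.

DFT_8([x, 0, ...]) = [6, -2.7071-2.5355i, 3+1i, -1.2929-4.5355i, -4, -1.2929+4.5355i, 3-1i, -2.7071+2.5355i]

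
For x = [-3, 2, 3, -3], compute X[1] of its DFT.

X[1] = Σ(n=0 to 3) x[n] · ω_4^(1n) where ω_4 = e^(-2πi/4)
= (-3)·ω_4^0 + (2)·ω_4^1 + (3)·ω_4^2 + (-3)·ω_4^3

X[1] = -6-5i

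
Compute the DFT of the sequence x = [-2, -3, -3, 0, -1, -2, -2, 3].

X[k] = Σ(n=0 to 7) x[n] · ω_8^(nk)
where ω_8 = e^(-2πi/8)

Computing each X[k]:
X[0] = -10
X[1] = 0.4142+3.8284i
X[2] = 2+8i
X[3] = -2.4142+1.8284i
X[4] = -6
X[5] = -2.4142-1.8284i
X[6] = 2-8i
X[7] = 0.4142-3.8284i

X = [-10, 0.4142+3.8284i, 2+8i, -2.4142+1.8284i, -6, -2.4142-1.8284i, 2-8i, 0.4142-3.8284i]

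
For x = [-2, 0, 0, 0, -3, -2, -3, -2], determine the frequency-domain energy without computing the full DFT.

Parseval: Σ|x[n]|² = (1/N)Σ|X[k]|², so Σ|X[k]|² = N·Σ|x[n]|² = 8·30.0000

Σ|X[k]|² = N·Σ|x[n]|² = 8·30.0000 = 240.0000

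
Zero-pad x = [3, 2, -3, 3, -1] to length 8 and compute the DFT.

Original 5-point DFT: [4, 3.3090+0.6735i, 2.1910-7.4697i, 2.1910+7.4697i, 3.3090-0.6735i]
Zero-padded 8-point DFT provides frequency interpolation.

DFT_8([x, 0, ...]) = [4, 3.2929-0.5355i, 5+1i, 4.7071-6.5355i, -6, 4.7071+6.5355i, 5-1i, 3.2929+0.5355i]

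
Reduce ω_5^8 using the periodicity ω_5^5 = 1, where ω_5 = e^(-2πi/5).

Since ω_5^5 = 1, powers reduce modulo 5.
8 mod 5 = 3
So ω_5^8 = ω_5^3 = e^(-2πi·3/5)

ω_5^8 = ω_5^3 = -0.8090+0.5878i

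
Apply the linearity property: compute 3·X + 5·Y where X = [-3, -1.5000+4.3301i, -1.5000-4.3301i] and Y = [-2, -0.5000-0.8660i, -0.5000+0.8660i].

By linearity: DFT(3x + 5y) = 3·DFT(x) + 5·DFT(y)
= 3·[-3, -1.5000+4.3301i, -1.5000-4.3301i] + 5·[-2, -0.5000-0.8660i, -0.5000+0.8660i]

Computing element-wise:
Z[0] = 3·(-3) + 5·(-2) = -19
Z[1] = 3·(-1.5000+4.3301i) + 5·(-0.5000-0.8660i) = -7.0000+8.6603i
Z[2] = 3·(-1.5000-4.3301i) + 5·(-0.5000+0.8660i) = -7.0000-8.6603i

DFT(3x + 5y) = 3·X + 5·Y = [-19, -7.0000+8.6603i, -7.0000-8.6603i]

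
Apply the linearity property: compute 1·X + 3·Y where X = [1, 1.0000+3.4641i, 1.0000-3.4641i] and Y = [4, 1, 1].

By linearity: DFT(1x + 3y) = 1·DFT(x) + 3·DFT(y)
= 1·[1, 1.0000+3.4641i, 1.0000-3.4641i] + 3·[4, 1, 1]

Computing element-wise:
Z[0] = 1·(1) + 3·(4) = 13
Z[1] = 1·(1.0000+3.4641i) + 3·(1) = 4.0000+3.4641i
Z[2] = 1·(1.0000-3.4641i) + 3·(1) = 4.0000-3.4641i

DFT(1x + 3y) = 1·X + 3·Y = [13, 4.0000+3.4641i, 4.0000-3.4641i]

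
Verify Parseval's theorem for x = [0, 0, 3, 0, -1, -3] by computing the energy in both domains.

Time domain:
Σ|x[n]|² = |0|² + |0|² + |3|² + |0|² + |-1|² + |-3|² = 19.0000

Frequency domain:
(1/6)Σ|X[k]|² = (1/6)(|-1|² + |-2.5000-6.0622i|² + |0.5000+0.8660i|² + |5|² + |0.5000-0.8660i|² + |-2.5000+6.0622i|²) = (1/6)·114.0000 = 19.0000

Both sides agree, confirming Parseval's theorem.

Σ|x[n]|² = (1/N)Σ|X[k]|² = 19.0000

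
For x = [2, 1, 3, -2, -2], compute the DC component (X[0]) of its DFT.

X[0] = Σ(n=0 to 4) x[n] · ω_5^0 = Σ x[n]
= (2) + (1) + (3) + (-2) + (-2)

X[0] = 2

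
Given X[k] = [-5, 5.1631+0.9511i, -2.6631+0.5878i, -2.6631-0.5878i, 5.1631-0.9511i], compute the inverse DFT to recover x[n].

x[n] = (1/5) Σ(k=0 to 4) X[k] · e^(2πikn/5)

Computing each x[n]:
x[0] = 0
x[1] = 0
x[2] = -3
x[3] = -3
x[4] = 1

x = [0, 0, -3, -3, 1]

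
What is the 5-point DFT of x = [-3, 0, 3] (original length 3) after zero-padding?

Original 3-point DFT: [0, -4.5000+2.5981i, -4.5000-2.5981i]
Zero-padded 5-point DFT provides frequency interpolation.

DFT_5([x, 0, ...]) = [0, -5.4271-1.7634i, -2.0729+2.8532i, -2.0729-2.8532i, -5.4271+1.7634i]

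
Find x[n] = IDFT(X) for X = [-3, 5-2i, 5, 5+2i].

x[n] = (1/4) Σ(k=0 to 3) X[k] · e^(2πikn/4)

Computing each x[n]:
x[0] = 3
x[1] = -1
x[2] = -2
x[3] = -3

x = [3, -1, -2, -3]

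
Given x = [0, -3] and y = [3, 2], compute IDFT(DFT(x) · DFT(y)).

(x ⊛ y)[n] = Σ(m=0 to 1) x[m] · y[(n-m) mod 2]

Computing each output sample:
(x ⊛ y)[0] = -6
(x ⊛ y)[1] = -9

x ⊛ y = [-6, -9]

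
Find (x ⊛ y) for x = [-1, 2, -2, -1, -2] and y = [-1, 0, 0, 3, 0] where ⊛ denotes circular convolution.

(x ⊛ y)[n] = Σ(m=0 to 4) x[m] · y[(n-m) mod 5]

Computing each output sample:
(x ⊛ y)[0] = -5
(x ⊛ y)[1] = -5
(x ⊛ y)[2] = -4
(x ⊛ y)[3] = -2
(x ⊛ y)[4] = 8

x ⊛ y = [-5, -5, -4, -2, 8]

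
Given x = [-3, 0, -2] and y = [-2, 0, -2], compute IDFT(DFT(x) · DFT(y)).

(x ⊛ y)[n] = Σ(m=0 to 2) x[m] · y[(n-m) mod 3]

Computing each output sample:
(x ⊛ y)[0] = 6
(x ⊛ y)[1] = 4
(x ⊛ y)[2] = 10

x ⊛ y = [6, 4, 10]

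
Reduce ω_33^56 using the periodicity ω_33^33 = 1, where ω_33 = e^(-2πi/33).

Since ω_33^33 = 1, powers reduce modulo 33.
56 mod 33 = 23
So ω_33^56 = ω_33^23 = e^(-2πi·23/33)

ω_33^56 = ω_33^23 = -0.3271+0.9450i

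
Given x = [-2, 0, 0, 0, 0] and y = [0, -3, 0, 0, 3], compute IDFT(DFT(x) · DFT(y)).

(x ⊛ y)[n] = Σ(m=0 to 4) x[m] · y[(n-m) mod 5]

Computing each output sample:
(x ⊛ y)[0] = 0
(x ⊛ y)[1] = 6
(x ⊛ y)[2] = 0
(x ⊛ y)[3] = 0
(x ⊛ y)[4] = -6

x ⊛ y = [0, 6, 0, 0, -6]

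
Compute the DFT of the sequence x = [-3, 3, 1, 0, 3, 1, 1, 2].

X[k] = Σ(n=0 to 7) x[n] · ω_8^(nk)
where ω_8 = e^(-2πi/8)

Computing each X[k]:
X[0] = 8
X[1] = -3.1716
X[2] = -2-2i
X[3] = -8.8284
X[4] = -4
X[5] = -8.8284
X[6] = -2+2i
X[7] = -3.1716

X = [8, -3.1716, -2-2i, -8.8284, -4, -8.8284, -2+2i, -3.1716]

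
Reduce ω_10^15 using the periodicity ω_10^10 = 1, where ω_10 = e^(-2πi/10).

Since ω_10^10 = 1, powers reduce modulo 10.
15 mod 10 = 5
So ω_10^15 = ω_10^5 = e^(-2πi·5/10)

ω_10^15 = ω_10^5 = -1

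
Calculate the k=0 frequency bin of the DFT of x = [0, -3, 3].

X[0] = Σ(n=0 to 2) x[n] · ω_3^0 = Σ x[n]
= (0) + (-3) + (3)

X[0] = 0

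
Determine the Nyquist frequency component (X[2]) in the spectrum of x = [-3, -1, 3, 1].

X[2] = Σ(n=0 to 3) x[n] · ω_4^(2n) where ω_4 = e^(-2πi/4)
= (-3)·ω_4^0 + (-1)·ω_4^2 + (3)·ω_4^4 + (1)·ω_4^6

X[2] = 0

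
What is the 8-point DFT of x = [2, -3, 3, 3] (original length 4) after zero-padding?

Original 4-point DFT: [5, -1+6i, 5, -1-6i]
Zero-padded 8-point DFT provides frequency interpolation.

DFT_8([x, 0, ...]) = [5, -2.2426-3.0000i, -1+6i, 6.2426+3.0000i, 5, 6.2426-3.0000i, -1-6i, -2.2426+3.0000i]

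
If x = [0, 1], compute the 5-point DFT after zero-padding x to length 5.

Original 2-point DFT: [1, -1]
Zero-padded 5-point DFT provides frequency interpolation.

DFT_5([x, 0, ...]) = [1, 0.3090-0.9511i, -0.8090-0.5878i, -0.8090+0.5878i, 0.3090+0.9511i]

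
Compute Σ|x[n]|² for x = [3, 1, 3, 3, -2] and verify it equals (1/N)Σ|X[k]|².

Time domain:
Σ|x[n]|² = |3|² + |1|² + |3|² + |3|² + |-2|² = 32.0000

Frequency domain:
(1/5)Σ|X[k]|² = (1/5)(|8|² + |-2.1631-2.8532i|² + |5.6631-1.7634i|² + |5.6631+1.7634i|² + |-2.1631+2.8532i|²) = (1/5)·160.0000 = 32.0000

Both sides agree, confirming Parseval's theorem.

Σ|x[n]|² = (1/N)Σ|X[k]|² = 32.0000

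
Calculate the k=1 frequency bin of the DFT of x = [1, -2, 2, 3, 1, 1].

X[1] = Σ(n=0 to 5) x[n] · ω_6^(1n) where ω_6 = e^(-2πi/6)
= (1)·ω_6^0 + (-2)·ω_6^1 + (2)·ω_6^2 + (3)·ω_6^3 + (1)·ω_6^4 + (1)·ω_6^5

X[1] = -4.0000+1.7321i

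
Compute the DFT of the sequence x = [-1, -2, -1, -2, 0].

X[k] = Σ(n=0 to 4) x[n] · ω_5^(nk)
where ω_5 = e^(-2πi/5)

Computing each X[k]:
X[0] = -6
X[1] = 0.8090+1.3143i
X[2] = -0.3090+2.1266i
X[3] = -0.3090-2.1266i
X[4] = 0.8090-1.3143i

X = [-6, 0.8090+1.3143i, -0.3090+2.1266i, -0.3090-2.1266i, 0.8090-1.3143i]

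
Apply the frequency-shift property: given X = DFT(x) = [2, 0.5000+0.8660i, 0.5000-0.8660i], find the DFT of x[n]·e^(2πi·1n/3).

Modulation property: DFT(ω_3^(-1n)·x[n]) = X[(k-1) mod 3], so circularly shift X by 1 positions.

X[k-1] = [0.5000-0.8660i, 2, 0.5000+0.8660i]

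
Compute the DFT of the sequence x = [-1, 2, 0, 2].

X[k] = Σ(n=0 to 3) x[n] · ω_4^(nk)
where ω_4 = e^(-2πi/4)

Computing each X[k]:
X[0] = 3
X[1] = -1
X[2] = -5
X[3] = -1

X = [3, -1, -5, -1]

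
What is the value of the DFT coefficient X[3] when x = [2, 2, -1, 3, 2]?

X[3] = Σ(n=0 to 4) x[n] · ω_5^(3n) where ω_5 = e^(-2πi/5)
= (2)·ω_5^0 + (2)·ω_5^3 + (-1)·ω_5^6 + (3)·ω_5^9 + (2)·ω_5^12

X[3] = -0.6180+3.8042i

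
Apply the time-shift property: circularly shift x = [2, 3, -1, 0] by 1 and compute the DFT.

Time shift by 1: X_shifted[k] = ω_4^(1k) · X[k]
Shifted x = [0, 2, 3, -1]

DFT(x[n-1]) = [4, -3-3i, 2, -3+3i]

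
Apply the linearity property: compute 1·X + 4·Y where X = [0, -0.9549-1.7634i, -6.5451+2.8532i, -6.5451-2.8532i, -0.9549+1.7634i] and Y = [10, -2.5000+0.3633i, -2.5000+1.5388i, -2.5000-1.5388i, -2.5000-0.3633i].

By linearity: DFT(1x + 4y) = 1·DFT(x) + 4·DFT(y)
= 1·[0, -0.9549-1.7634i, -6.5451+2.8532i, -6.5451-2.8532i, -0.9549+1.7634i] + 4·[10, -2.5000+0.3633i, -2.5000+1.5388i, -2.5000-1.5388i, -2.5000-0.3633i]

Computing element-wise:
Z[0] = 1·(0) + 4·(10) = 40
Z[1] = 1·(-0.9549-1.7634i) + 4·(-2.5000+0.3633i) = -10.9549-0.3102i
Z[2] = 1·(-6.5451+2.8532i) + 4·(-2.5000+1.5388i) = -16.5451+9.0084i
Z[3] = 1·(-6.5451-2.8532i) + 4·(-2.5000-1.5388i) = -16.5451-9.0084i
Z[4] = 1·(-0.9549+1.7634i) + 4·(-2.5000-0.3633i) = -10.9549+0.3102i

DFT(1x + 4y) = 1·X + 4·Y = [40, -10.9549-0.3102i, -16.5451+9.0084i, -16.5451-9.0084i, -10.9549+0.3102i]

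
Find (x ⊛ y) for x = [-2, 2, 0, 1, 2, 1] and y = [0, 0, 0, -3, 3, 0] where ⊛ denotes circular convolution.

(x ⊛ y)[n] = Σ(m=0 to 5) x[m] · y[(n-m) mod 6]

Computing each output sample:
(x ⊛ y)[0] = -3
(x ⊛ y)[1] = -3
(x ⊛ y)[2] = 3
(x ⊛ y)[3] = 9
(x ⊛ y)[4] = -12
(x ⊛ y)[5] = 6

x ⊛ y = [-3, -3, 3, 9, -12, 6]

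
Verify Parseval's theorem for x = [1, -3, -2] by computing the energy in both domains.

Time domain:
Σ|x[n]|² = |1|² + |-3|² + |-2|² = 14.0000

Frequency domain:
(1/3)Σ|X[k]|² = (1/3)(|-4|² + |3.5000+0.8660i|² + |3.5000-0.8660i|²) = (1/3)·42.0000 = 14.0000

Both sides agree, confirming Parseval's theorem.

Σ|x[n]|² = (1/N)Σ|X[k]|² = 14.0000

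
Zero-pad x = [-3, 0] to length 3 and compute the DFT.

Original 2-point DFT: [-3, -3]
Zero-padded 3-point DFT provides frequency interpolation.

DFT_3([x, 0, ...]) = [-3, -3, -3]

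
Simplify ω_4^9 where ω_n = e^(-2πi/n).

Since ω_4^4 = 1, powers reduce modulo 4.
9 mod 4 = 1
So ω_4^9 = ω_4^1 = e^(-2πi·1/4)

ω_4^9 = ω_4^1 = -1i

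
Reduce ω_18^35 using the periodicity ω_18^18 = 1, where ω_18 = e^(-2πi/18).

Since ω_18^18 = 1, powers reduce modulo 18.
35 mod 18 = 17
So ω_18^35 = ω_18^17 = e^(-2πi·17/18)

ω_18^35 = ω_18^17 = 0.9397+0.3420i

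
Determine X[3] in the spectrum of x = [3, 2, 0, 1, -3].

X[3] = Σ(n=0 to 4) x[n] · ω_5^(3n) where ω_5 = e^(-2πi/5)
= (3)·ω_5^0 + (2)·ω_5^3 + (0)·ω_5^6 + (1)·ω_5^9 + (-3)·ω_5^12

X[3] = 4.1180+3.8900i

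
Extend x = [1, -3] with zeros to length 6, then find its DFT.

Original 2-point DFT: [-2, 4]
Zero-padded 6-point DFT provides frequency interpolation.

DFT_6([x, 0, ...]) = [-2, -0.5000+2.5981i, 2.5000+2.5981i, 4, 2.5000-2.5981i, -0.5000-2.5981i]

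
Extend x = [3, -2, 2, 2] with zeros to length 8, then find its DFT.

Original 4-point DFT: [5, 1+4i, 5, 1-4i]
Zero-padded 8-point DFT provides frequency interpolation.

DFT_8([x, 0, ...]) = [5, 0.1716-2.0000i, 1+4i, 5.8284+2.0000i, 5, 5.8284-2.0000i, 1-4i, 0.1716+2.0000i]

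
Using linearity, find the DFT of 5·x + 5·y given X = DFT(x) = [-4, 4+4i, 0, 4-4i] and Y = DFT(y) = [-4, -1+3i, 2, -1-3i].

By linearity: DFT(5x + 5y) = 5·DFT(x) + 5·DFT(y)
= 5·[-4, 4+4i, 0, 4-4i] + 5·[-4, -1+3i, 2, -1-3i]

Computing element-wise:
Z[0] = 5·(-4) + 5·(-4) = -40
Z[1] = 5·(4+4i) + 5·(-1+3i) = 15+35i
Z[2] = 5·(0) + 5·(2) = 10
Z[3] = 5·(4-4i) + 5·(-1-3i) = 15-35i

DFT(5x + 5y) = 5·X + 5·Y = [-40, 15+35i, 10, 15-35i]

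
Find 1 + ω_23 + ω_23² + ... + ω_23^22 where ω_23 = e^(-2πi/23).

Sum of all nth roots of unity equals 0 for n > 1 (geometric series with r ≠ 1).

0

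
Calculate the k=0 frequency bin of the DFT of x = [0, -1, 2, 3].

X[0] = Σ(n=0 to 3) x[n] · ω_4^0 = Σ x[n]
= (0) + (-1) + (2) + (3)

X[0] = 4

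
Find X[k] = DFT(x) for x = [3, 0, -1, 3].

X[k] = Σ(n=0 to 3) x[n] · ω_4^(nk)
where ω_4 = e^(-2πi/4)

Computing each X[k]:
X[0] = 5
X[1] = 4+3i
X[2] = -1
X[3] = 4-3i

X = [5, 4+3i, -1, 4-3i]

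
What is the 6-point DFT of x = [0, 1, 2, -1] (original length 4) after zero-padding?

Original 4-point DFT: [2, -2-2i, 2, -2+2i]
Zero-padded 6-point DFT provides frequency interpolation.

DFT_6([x, 0, ...]) = [2, 0.5000-2.5981i, -2.5000+0.8660i, 2, -2.5000-0.8660i, 0.5000+2.5981i]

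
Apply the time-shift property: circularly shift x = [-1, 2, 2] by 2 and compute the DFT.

Time shift by 2: X_shifted[k] = ω_3^(2k) · X[k]
Shifted x = [2, 2, -1]

DFT(x[n-2]) = [3, 1.5000-2.5981i, 1.5000+2.5981i]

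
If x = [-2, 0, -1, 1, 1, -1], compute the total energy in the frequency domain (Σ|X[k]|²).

Parseval: Σ|x[n]|² = (1/N)Σ|X[k]|², so Σ|X[k]|² = N·Σ|x[n]|² = 6·8.0000

Σ|X[k]|² = N·Σ|x[n]|² = 6·8.0000 = 48.0000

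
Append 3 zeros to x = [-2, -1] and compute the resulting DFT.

Original 2-point DFT: [-3, -1]
Zero-padded 5-point DFT provides frequency interpolation.

DFT_5([x, 0, ...]) = [-3, -2.3090+0.9511i, -1.1910+0.5878i, -1.1910-0.5878i, -2.3090-0.9511i]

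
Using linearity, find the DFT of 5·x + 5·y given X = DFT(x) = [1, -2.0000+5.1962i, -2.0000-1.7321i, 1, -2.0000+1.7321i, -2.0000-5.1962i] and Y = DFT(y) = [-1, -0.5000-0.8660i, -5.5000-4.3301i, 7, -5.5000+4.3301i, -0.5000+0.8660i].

By linearity: DFT(5x + 5y) = 5·DFT(x) + 5·DFT(y)
= 5·[1, -2.0000+5.1962i, -2.0000-1.7321i, 1, -2.0000+1.7321i, -2.0000-5.1962i] + 5·[-1, -0.5000-0.8660i, -5.5000-4.3301i, 7, -5.5000+4.3301i, -0.5000+0.8660i]

Computing element-wise:
Z[0] = 5·(1) + 5·(-1) = 0
Z[1] = 5·(-2.0000+5.1962i) + 5·(-0.5000-0.8660i) = -12.5000+21.6510i
Z[2] = 5·(-2.0000-1.7321i) + 5·(-5.5000-4.3301i) = -37.5000-30.3110i
Z[3] = 5·(1) + 5·(7) = 40
Z[4] = 5·(-2.0000+1.7321i) + 5·(-5.5000+4.3301i) = -37.5000+30.3110i
Z[5] = 5·(-2.0000-5.1962i) + 5·(-0.5000+0.8660i) = -12.5000-21.6510i

DFT(5x + 5y) = 5·X + 5·Y = [0, -12.5000+21.6510i, -37.5000-30.3110i, 40, -37.5000+30.3110i, -12.5000-21.6510i]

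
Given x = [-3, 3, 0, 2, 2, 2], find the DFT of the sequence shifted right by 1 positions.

Time shift by 1: X_shifted[k] = ω_6^(1k) · X[k]
Shifted x = [2, -3, 3, 0, 2, 2]

DFT(x[n-1]) = [6, -1.0000+3.4641i, 5.1962i, 8, -5.1962i, -1.0000-3.4641i]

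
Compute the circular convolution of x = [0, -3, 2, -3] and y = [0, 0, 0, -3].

(x ⊛ y)[n] = Σ(m=0 to 3) x[m] · y[(n-m) mod 4]

Computing each output sample:
(x ⊛ y)[0] = 9
(x ⊛ y)[1] = -6
(x ⊛ y)[2] = 9
(x ⊛ y)[3] = 0

x ⊛ y = [9, -6, 9, 0]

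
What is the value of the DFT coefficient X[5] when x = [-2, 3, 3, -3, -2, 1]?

X[5] = Σ(n=0 to 5) x[n] · ω_6^(5n) where ω_6 = e^(-2πi/6)
= (-2)·ω_6^0 + (3)·ω_6^5 + (3)·ω_6^10 + (-3)·ω_6^15 + (-2)·ω_6^20 + (1)·ω_6^25

X[5] = 2.5000+6.0622i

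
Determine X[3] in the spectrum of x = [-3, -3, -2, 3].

X[3] = Σ(n=0 to 3) x[n] · ω_4^(3n) where ω_4 = e^(-2πi/4)
= (-3)·ω_4^0 + (-3)·ω_4^3 + (-2)·ω_4^6 + (3)·ω_4^9

X[3] = -1-6i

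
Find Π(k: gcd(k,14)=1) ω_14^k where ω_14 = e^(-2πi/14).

The primitive 14th roots of unity are ω_14^k for k coprime to 14: k ∈ {1, 3, 5, 9, 11, 13}
Their product equals the constant term of the cyclotomic polynomial Φ_14(x) up to sign.
For n ≥ 3, the product of all primitive nth roots of unity is 1. (For n=1 it is 1; for n=2 it is -1.)

1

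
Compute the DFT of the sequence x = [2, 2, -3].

X[k] = Σ(n=0 to 2) x[n] · ω_3^(nk)
where ω_3 = e^(-2πi/3)

Computing each X[k]:
X[0] = 1
X[1] = 2.5000-4.3301i
X[2] = 2.5000+4.3301i

X = [1, 2.5000-4.3301i, 2.5000+4.3301i]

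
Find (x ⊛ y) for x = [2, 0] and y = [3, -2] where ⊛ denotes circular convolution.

(x ⊛ y)[n] = Σ(m=0 to 1) x[m] · y[(n-m) mod 2]

Computing each output sample:
(x ⊛ y)[0] = 6
(x ⊛ y)[1] = -4

x ⊛ y = [6, -4]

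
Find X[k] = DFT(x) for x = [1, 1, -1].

X[k] = Σ(n=0 to 2) x[n] · ω_3^(nk)
where ω_3 = e^(-2πi/3)

Computing each X[k]:
X[0] = 1
X[1] = 1.0000-1.7321i
X[2] = 1.0000+1.7321i

X = [1, 1.0000-1.7321i, 1.0000+1.7321i]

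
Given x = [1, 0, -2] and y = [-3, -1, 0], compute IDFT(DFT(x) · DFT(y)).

(x ⊛ y)[n] = Σ(m=0 to 2) x[m] · y[(n-m) mod 3]

Computing each output sample:
(x ⊛ y)[0] = -1
(x ⊛ y)[1] = -1
(x ⊛ y)[2] = 6

x ⊛ y = [-1, -1, 6]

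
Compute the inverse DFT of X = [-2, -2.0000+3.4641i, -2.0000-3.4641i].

x[n] = (1/3) Σ(k=0 to 2) X[k] · e^(2πikn/3)

Computing each x[n]:
x[0] = -2
x[1] = -2
x[2] = 2

x = [-2, -2, 2]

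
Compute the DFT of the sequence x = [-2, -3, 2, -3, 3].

X[k] = Σ(n=0 to 4) x[n] · ω_5^(nk)
where ω_5 = e^(-2πi/5)

Computing each X[k]:
X[0] = -3
X[1] = -1.1910+2.7674i
X[2] = -2.3090+8.2820i
X[3] = -2.3090-8.2820i
X[4] = -1.1910-2.7674i

X = [-3, -1.1910+2.7674i, -2.3090+8.2820i, -2.3090-8.2820i, -1.1910-2.7674i]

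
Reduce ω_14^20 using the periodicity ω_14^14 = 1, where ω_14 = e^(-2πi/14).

Since ω_14^14 = 1, powers reduce modulo 14.
20 mod 14 = 6
So ω_14^20 = ω_14^6 = e^(-2πi·6/14)

ω_14^20 = ω_14^6 = -0.9010-0.4339i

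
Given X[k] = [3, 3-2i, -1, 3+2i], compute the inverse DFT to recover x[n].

x[n] = (1/4) Σ(k=0 to 3) X[k] · e^(2πikn/4)

Computing each x[n]:
x[0] = 2
x[1] = 2
x[2] = -1
x[3] = 0

x = [2, 2, -1, 0]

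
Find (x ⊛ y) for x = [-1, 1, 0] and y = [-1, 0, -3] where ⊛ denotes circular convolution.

(x ⊛ y)[n] = Σ(m=0 to 2) x[m] · y[(n-m) mod 3]

Computing each output sample:
(x ⊛ y)[0] = -2
(x ⊛ y)[1] = -1
(x ⊛ y)[2] = 3

x ⊛ y = [-2, -1, 3]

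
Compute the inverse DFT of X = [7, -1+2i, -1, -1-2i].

x[n] = (1/4) Σ(k=0 to 3) X[k] · e^(2πikn/4)

Computing each x[n]:
x[0] = 1
x[1] = 1
x[2] = 2
x[3] = 3

x = [1, 1, 2, 3]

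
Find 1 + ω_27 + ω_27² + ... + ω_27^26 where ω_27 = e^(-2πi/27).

Sum of all nth roots of unity equals 0 for n > 1 (geometric series with r ≠ 1).

0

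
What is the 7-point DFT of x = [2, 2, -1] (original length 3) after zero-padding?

Original 3-point DFT: [3, 1.5000-2.5981i, 1.5000+2.5981i]
Zero-padded 7-point DFT provides frequency interpolation.

DFT_7([x, 0, ...]) = [3, 3.4695-0.5887i, 2.4559-2.3837i, -0.4254-1.6496i, -0.4254+1.6496i, 2.4559+2.3837i, 3.4695+0.5887i]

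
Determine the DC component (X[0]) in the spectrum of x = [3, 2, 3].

X[0] = Σ(n=0 to 2) x[n] · ω_3^0 = Σ x[n]
= (3) + (2) + (3)

X[0] = 8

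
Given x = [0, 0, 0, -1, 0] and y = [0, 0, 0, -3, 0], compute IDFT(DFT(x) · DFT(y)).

(x ⊛ y)[n] = Σ(m=0 to 4) x[m] · y[(n-m) mod 5]

Computing each output sample:
(x ⊛ y)[0] = 0
(x ⊛ y)[1] = 3
(x ⊛ y)[2] = 0
(x ⊛ y)[3] = 0
(x ⊛ y)[4] = 0

x ⊛ y = [0, 3, 0, 0, 0]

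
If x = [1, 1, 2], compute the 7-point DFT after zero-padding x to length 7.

Original 3-point DFT: [4, -0.5000+0.8660i, -0.5000-0.8660i]
Zero-padded 7-point DFT provides frequency interpolation.

DFT_7([x, 0, ...]) = [4, 1.1784-2.7317i, -1.0245-0.1072i, 1.3460+1.1298i, 1.3460-1.1298i, -1.0245+0.1072i, 1.1784+2.7317i]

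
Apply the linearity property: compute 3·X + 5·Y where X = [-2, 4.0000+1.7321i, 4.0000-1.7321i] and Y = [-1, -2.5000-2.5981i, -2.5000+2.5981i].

By linearity: DFT(3x + 5y) = 3·DFT(x) + 5·DFT(y)
= 3·[-2, 4.0000+1.7321i, 4.0000-1.7321i] + 5·[-1, -2.5000-2.5981i, -2.5000+2.5981i]

Computing element-wise:
Z[0] = 3·(-2) + 5·(-1) = -11
Z[1] = 3·(4.0000+1.7321i) + 5·(-2.5000-2.5981i) = -0.5000-7.7942i
Z[2] = 3·(4.0000-1.7321i) + 5·(-2.5000+2.5981i) = -0.5000+7.7942i

DFT(3x + 5y) = 3·X + 5·Y = [-11, -0.5000-7.7942i, -0.5000+7.7942i]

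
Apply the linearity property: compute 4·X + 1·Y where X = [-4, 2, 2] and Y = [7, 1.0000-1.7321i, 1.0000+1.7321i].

By linearity: DFT(4x + 1y) = 4·DFT(x) + 1·DFT(y)
= 4·[-4, 2, 2] + 1·[7, 1.0000-1.7321i, 1.0000+1.7321i]

Computing element-wise:
Z[0] = 4·(-4) + 1·(7) = -9
Z[1] = 4·(2) + 1·(1.0000-1.7321i) = 9.0000-1.7321i
Z[2] = 4·(2) + 1·(1.0000+1.7321i) = 9.0000+1.7321i

DFT(4x + 1y) = 4·X + 1·Y = [-9, 9.0000-1.7321i, 9.0000+1.7321i]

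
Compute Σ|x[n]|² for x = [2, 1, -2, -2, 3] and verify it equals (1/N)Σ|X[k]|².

Time domain:
Σ|x[n]|² = |2|² + |1|² + |-2|² + |-2|² + |3|² = 22.0000

Frequency domain:
(1/5)Σ|X[k]|² = (1/5)(|2|² + |6.4721+1.9021i|² + |-2.4721+1.1756i|² + |-2.4721-1.1756i|² + |6.4721-1.9021i|²) = (1/5)·110.0000 = 22.0000

Both sides agree, confirming Parseval's theorem.

Σ|x[n]|² = (1/N)Σ|X[k]|² = 22.0000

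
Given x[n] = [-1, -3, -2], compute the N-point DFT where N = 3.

X[k] = Σ(n=0 to 2) x[n] · ω_3^(nk)
where ω_3 = e^(-2πi/3)

Computing each X[k]:
X[0] = -6
X[1] = 1.5000+0.8660i
X[2] = 1.5000-0.8660i

X = [-6, 1.5000+0.8660i, 1.5000-0.8660i]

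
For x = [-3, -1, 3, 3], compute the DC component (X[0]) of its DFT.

X[0] = Σ(n=0 to 3) x[n] · ω_4^0 = Σ x[n]
= (-3) + (-1) + (3) + (3)

X[0] = 2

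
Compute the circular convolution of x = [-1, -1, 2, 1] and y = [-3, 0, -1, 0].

(x ⊛ y)[n] = Σ(m=0 to 3) x[m] · y[(n-m) mod 4]

Computing each output sample:
(x ⊛ y)[0] = 1
(x ⊛ y)[1] = 2
(x ⊛ y)[2] = -5
(x ⊛ y)[3] = -2

x ⊛ y = [1, 2, -5, -2]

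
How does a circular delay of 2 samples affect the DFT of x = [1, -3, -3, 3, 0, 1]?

Time shift by 2: X_shifted[k] = ω_6^(2k) · X[k]
Shifted x = [0, 1, 1, -3, -3, 3]

DFT(x[n-2]) = [-1, 6.0000-1.7321i, -4.0000+5.1962i, -3, -4.0000-5.1962i, 6.0000+1.7321i]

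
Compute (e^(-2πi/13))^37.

Since ω_13^13 = 1, powers reduce modulo 13.
37 mod 13 = 11
So ω_13^37 = ω_13^11 = e^(-2πi·11/13)

ω_13^37 = ω_13^11 = 0.5681+0.8230i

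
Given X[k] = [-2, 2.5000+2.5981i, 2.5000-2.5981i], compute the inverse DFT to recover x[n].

x[n] = (1/3) Σ(k=0 to 2) X[k] · e^(2πikn/3)

Computing each x[n]:
x[0] = 1
x[1] = -3
x[2] = 0

x = [1, -3, 0]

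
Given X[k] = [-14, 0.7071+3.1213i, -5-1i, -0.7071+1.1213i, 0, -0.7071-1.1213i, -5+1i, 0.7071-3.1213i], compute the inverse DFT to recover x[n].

x[n] = (1/8) Σ(k=0 to 7) X[k] · e^(2πikn/8)

Computing each x[n]:
x[0] = -3
x[1] = -2
x[2] = -1
x[3] = -3
x[4] = -3
x[5] = -1
x[6] = 0
x[7] = -1

x = [-3, -2, -1, -3, -3, -1, 0, -1]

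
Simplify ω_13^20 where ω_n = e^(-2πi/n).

Since ω_13^13 = 1, powers reduce modulo 13.
20 mod 13 = 7
So ω_13^20 = ω_13^7 = e^(-2πi·7/13)

ω_13^20 = ω_13^7 = -0.9709+0.2393i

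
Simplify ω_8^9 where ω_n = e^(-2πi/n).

Since ω_8^8 = 1, powers reduce modulo 8.
9 mod 8 = 1
So ω_8^9 = ω_8^1 = e^(-2πi·1/8)

ω_8^9 = ω_8^1 = 0.7071-0.7071i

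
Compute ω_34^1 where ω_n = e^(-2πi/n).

ω_34^1 = e^(-2πi·1/34)
= cos(-2π·1/34) + i·sin(-2π·1/34)
= cos(-2π/34) + i·sin(-2π/34)

ω_34^1 = cos(-2π/34) + i·sin(-2π/34) = 0.9830-0.1837i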